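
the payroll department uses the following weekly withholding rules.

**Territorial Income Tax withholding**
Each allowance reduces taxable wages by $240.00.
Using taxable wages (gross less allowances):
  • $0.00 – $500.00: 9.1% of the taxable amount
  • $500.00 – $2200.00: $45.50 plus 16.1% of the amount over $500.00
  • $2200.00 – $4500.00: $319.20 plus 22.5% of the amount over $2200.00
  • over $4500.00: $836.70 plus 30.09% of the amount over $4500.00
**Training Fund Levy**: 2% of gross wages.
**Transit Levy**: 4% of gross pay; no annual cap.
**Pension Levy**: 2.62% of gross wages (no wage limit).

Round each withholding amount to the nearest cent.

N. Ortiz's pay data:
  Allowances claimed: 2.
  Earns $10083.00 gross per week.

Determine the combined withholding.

$3241.34

Territorial Income Tax: taxable = $10083.00 − 2×$240.00 = $9603.00
  $836.70 + 30.09% × ($9603.00 − $4500.00) = $836.70 + 30.09% × $5103.00 = $2372.19
Training Fund Levy: 2% × $10083.00 = $201.66
Transit Levy: 4% × $10083.00 = $403.32
Pension Levy: 2.62% × $10083.00 = $264.17
Total: $2372.19 + $201.66 + $403.32 + $264.17 = $3241.34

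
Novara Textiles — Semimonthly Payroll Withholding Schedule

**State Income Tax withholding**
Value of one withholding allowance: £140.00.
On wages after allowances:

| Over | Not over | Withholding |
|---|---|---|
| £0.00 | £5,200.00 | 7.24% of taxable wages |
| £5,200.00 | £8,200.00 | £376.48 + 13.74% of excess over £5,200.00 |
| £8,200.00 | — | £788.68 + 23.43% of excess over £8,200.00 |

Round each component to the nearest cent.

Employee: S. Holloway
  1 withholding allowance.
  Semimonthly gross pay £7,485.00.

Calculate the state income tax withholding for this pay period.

State Income Tax: taxable = £7,485.00 − 1×£140.00 = £7,345.00
  £376.48 + 13.74% × (£7,345.00 − £5,200.00) = £376.48 + 13.74% × £2,145.00 = £671.20

£671.20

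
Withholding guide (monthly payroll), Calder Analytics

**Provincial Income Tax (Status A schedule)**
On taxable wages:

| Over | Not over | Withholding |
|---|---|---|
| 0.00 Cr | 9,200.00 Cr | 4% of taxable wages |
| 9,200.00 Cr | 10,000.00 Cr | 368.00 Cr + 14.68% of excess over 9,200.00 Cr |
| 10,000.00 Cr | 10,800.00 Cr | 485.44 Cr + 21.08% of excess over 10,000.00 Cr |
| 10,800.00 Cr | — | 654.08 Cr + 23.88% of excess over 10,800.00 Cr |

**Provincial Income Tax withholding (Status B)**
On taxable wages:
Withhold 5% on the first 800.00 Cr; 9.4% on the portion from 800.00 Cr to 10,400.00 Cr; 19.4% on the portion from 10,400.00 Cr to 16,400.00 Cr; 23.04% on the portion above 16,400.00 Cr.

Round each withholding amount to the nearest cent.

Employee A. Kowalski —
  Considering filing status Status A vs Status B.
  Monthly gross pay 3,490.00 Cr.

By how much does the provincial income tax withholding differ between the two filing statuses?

153.26 Cr

Provincial Income Tax (Status A): taxable = 3,490.00 Cr
  4% × 3,490.00 Cr = 139.60 Cr
Provincial Income Tax (Status B): taxable = 3,490.00 Cr
  40.00 Cr + 9.4% × (3,490.00 Cr − 800.00 Cr) = 40.00 Cr + 9.4% × 2,690.00 Cr = 292.86 Cr
Difference: |139.60 Cr − 292.86 Cr| = 153.26 Cr (higher under Status B)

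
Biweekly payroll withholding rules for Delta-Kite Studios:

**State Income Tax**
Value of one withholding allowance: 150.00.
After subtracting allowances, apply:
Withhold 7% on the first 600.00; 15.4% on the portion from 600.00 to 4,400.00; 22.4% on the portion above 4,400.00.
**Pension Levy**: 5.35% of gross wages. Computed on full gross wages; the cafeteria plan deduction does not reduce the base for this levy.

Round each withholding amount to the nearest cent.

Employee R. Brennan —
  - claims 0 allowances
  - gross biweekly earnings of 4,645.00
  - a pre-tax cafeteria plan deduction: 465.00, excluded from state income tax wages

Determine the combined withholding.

841.83

State Income Tax: taxable = 4,645.00 − 465.00 = 4,180.00
  42.00 + 15.4% × (4,180.00 − 600.00) = 42.00 + 15.4% × 3,580.00 = 593.32
Pension Levy: 5.35% × 4,645.00 = 248.51
Total: 593.32 + 248.51 = 841.83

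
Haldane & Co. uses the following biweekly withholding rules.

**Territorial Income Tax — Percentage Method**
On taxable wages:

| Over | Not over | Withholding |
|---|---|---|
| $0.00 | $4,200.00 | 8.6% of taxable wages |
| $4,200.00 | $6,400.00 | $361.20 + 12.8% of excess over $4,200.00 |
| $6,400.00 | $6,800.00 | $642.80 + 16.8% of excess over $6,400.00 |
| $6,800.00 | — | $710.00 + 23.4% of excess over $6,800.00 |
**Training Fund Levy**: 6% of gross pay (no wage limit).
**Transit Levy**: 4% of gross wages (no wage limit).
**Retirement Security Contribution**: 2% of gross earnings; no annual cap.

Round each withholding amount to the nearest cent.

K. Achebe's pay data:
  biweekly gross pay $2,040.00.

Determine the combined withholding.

$420.24

Territorial Income Tax: taxable = $2,040.00
  8.6% × $2,040.00 = $175.44
Training Fund Levy: 6% × $2,040.00 = $122.40
Transit Levy: 4% × $2,040.00 = $81.60
Retirement Security Contribution: 2% × $2,040.00 = $40.80
Total: $175.44 + $122.40 + $81.60 + $40.80 = $420.24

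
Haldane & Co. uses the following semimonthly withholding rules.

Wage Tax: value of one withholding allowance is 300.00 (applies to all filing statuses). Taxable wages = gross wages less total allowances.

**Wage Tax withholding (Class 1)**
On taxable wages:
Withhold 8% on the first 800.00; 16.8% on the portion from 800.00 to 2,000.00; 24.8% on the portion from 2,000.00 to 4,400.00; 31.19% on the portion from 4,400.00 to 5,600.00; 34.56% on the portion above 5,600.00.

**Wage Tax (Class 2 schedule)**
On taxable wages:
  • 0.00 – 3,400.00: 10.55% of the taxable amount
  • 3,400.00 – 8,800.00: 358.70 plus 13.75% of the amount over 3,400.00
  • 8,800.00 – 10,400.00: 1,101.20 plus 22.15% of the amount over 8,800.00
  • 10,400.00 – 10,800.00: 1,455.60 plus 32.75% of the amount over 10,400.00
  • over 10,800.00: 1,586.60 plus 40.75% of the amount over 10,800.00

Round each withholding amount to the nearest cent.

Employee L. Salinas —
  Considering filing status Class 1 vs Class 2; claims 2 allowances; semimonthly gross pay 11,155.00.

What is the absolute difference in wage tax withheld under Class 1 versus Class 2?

Wage Tax (Class 1): taxable = 11,155.00 − 2×300.00 = 10,555.00
  1,235.08 + 34.56% × (10,555.00 − 5,600.00) = 1,235.08 + 34.56% × 4,955.00 = 2,947.53
Wage Tax (Class 2): taxable = 11,155.00 − 2×300.00 = 10,555.00
  1,455.60 + 32.75% × (10,555.00 − 10,400.00) = 1,455.60 + 32.75% × 155.00 = 1,506.36
Difference: |2,947.53 − 1,506.36| = 1,441.17 (higher under Class 1)

1,441.17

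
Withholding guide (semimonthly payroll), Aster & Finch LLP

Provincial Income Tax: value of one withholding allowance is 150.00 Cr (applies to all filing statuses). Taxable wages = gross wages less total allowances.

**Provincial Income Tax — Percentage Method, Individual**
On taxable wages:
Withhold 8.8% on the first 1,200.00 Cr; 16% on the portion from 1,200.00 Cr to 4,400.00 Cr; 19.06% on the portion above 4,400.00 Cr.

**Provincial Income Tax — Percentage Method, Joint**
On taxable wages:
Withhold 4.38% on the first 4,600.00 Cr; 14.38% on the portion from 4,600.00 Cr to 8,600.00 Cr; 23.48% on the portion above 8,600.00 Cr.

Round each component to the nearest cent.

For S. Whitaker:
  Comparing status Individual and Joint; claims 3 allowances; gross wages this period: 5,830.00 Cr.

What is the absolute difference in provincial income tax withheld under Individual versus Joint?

Provincial Income Tax (Individual): taxable = 5,830.00 Cr − 3×150.00 Cr = 5,380.00 Cr
  617.60 Cr + 19.06% × (5,380.00 Cr − 4,400.00 Cr) = 617.60 Cr + 19.06% × 980.00 Cr = 804.39 Cr
Provincial Income Tax (Joint): taxable = 5,830.00 Cr − 3×150.00 Cr = 5,380.00 Cr
  201.48 Cr + 14.38% × (5,380.00 Cr − 4,600.00 Cr) = 201.48 Cr + 14.38% × 780.00 Cr = 313.64 Cr
Difference: |804.39 Cr − 313.64 Cr| = 490.75 Cr (higher under Individual)

490.75 Cr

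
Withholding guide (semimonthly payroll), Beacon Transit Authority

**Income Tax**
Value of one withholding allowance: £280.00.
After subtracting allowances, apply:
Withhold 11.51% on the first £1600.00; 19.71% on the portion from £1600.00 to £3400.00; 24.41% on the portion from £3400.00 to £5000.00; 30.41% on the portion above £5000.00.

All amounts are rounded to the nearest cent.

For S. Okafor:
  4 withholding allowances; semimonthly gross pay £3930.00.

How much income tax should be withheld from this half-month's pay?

£422.65

Income Tax: taxable = £3930.00 − 4×£280.00 = £2810.00
  £184.16 + 19.71% × (£2810.00 − £1600.00) = £184.16 + 19.71% × £1210.00 = £422.65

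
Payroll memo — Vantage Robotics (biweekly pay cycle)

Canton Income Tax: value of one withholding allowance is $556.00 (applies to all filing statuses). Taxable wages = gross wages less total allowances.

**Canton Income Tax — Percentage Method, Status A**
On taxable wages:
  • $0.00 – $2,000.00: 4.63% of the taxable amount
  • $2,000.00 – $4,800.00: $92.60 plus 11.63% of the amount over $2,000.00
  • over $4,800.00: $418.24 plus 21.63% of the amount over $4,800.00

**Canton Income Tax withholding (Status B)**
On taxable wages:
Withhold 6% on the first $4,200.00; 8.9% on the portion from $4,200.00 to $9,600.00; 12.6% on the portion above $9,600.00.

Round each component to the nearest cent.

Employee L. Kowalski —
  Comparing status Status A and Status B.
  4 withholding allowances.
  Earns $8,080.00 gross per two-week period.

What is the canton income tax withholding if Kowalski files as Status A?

$646.65

Canton Income Tax (Status A): taxable = $8,080.00 − 4×$556.00 = $5,856.00
  $418.24 + 21.63% × ($5,856.00 − $4,800.00) = $418.24 + 21.63% × $1,056.00 = $646.65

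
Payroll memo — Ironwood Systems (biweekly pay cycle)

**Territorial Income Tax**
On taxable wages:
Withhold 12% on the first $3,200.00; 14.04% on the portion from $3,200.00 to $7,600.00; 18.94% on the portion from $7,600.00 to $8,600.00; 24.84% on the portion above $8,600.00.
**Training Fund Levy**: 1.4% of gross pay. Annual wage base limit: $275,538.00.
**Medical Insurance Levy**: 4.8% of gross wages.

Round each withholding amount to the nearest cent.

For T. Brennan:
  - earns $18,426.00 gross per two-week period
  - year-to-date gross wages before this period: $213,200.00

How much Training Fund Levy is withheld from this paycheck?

Training Fund Levy: 1.4% × $18,426.00 = $257.96

$257.96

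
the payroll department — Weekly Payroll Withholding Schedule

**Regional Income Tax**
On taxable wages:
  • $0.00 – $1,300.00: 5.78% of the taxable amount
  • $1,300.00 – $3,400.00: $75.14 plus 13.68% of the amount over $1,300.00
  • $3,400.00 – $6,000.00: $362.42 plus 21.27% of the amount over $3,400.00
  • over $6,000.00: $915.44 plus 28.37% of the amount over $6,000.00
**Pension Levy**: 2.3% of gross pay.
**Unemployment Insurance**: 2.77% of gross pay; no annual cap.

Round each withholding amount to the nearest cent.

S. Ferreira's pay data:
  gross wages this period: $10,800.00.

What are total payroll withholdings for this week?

Regional Income Tax: taxable = $10,800.00
  $915.44 + 28.37% × ($10,800.00 − $6,000.00) = $915.44 + 28.37% × $4,800.00 = $2,277.20
Pension Levy: 2.3% × $10,800.00 = $248.40
Unemployment Insurance: 2.77% × $10,800.00 = $299.16
Total: $2,277.20 + $248.40 + $299.16 = $2,824.76

$2,824.76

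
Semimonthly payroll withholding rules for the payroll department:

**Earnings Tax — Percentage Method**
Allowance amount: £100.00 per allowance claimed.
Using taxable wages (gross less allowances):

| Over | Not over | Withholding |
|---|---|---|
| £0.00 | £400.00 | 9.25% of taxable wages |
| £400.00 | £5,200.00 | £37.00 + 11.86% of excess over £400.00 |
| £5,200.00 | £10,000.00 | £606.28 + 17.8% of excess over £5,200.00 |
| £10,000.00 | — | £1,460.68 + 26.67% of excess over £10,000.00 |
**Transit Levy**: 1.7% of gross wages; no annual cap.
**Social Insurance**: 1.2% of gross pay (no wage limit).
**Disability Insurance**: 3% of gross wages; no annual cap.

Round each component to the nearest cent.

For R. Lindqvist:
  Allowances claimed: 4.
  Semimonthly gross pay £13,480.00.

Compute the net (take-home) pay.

£10,402.56

Earnings Tax: taxable = £13,480.00 − 4×£100.00 = £13,080.00
  £1,460.68 + 26.67% × (£13,080.00 − £10,000.00) = £1,460.68 + 26.67% × £3,080.00 = £2,282.12
Transit Levy: 1.7% × £13,480.00 = £229.16
Social Insurance: 1.2% × £13,480.00 = £161.76
Disability Insurance: 3% × £13,480.00 = £404.40
Total withheld: £2,282.12 + £229.16 + £161.76 + £404.40 = £3,077.44
Net pay: £13,480.00 − £3,077.44 = £10,402.56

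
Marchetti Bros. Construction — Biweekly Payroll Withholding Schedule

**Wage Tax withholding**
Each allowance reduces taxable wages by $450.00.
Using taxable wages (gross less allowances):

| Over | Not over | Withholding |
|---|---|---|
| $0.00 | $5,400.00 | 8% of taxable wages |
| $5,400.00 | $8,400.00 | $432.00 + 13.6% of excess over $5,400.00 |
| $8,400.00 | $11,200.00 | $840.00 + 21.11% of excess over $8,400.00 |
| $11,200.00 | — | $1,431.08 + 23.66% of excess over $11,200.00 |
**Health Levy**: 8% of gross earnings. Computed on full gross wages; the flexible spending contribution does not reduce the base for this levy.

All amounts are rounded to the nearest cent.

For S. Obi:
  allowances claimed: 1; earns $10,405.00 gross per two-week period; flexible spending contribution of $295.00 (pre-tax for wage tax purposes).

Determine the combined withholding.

$1,938.39

Wage Tax: taxable = $10,405.00 − $295.00 − 1×$450.00 = $9,660.00
  $840.00 + 21.11% × ($9,660.00 − $8,400.00) = $840.00 + 21.11% × $1,260.00 = $1,105.99
Health Levy: 8% × $10,405.00 = $832.40
Total: $1,105.99 + $832.40 = $1,938.39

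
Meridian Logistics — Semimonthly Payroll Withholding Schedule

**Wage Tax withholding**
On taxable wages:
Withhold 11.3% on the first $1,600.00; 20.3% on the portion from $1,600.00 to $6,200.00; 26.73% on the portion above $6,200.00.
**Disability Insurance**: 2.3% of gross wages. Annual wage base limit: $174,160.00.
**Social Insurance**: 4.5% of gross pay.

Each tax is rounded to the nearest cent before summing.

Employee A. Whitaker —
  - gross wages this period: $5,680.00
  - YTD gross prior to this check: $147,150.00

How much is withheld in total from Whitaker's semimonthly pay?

Wage Tax: taxable = $5,680.00
  $180.80 + 20.3% × ($5,680.00 − $1,600.00) = $180.80 + 20.3% × $4,080.00 = $1,009.04
Disability Insurance: 2.3% × $5,680.00 = $130.64
Social Insurance: 4.5% × $5,680.00 = $255.60
Total: $1,009.04 + $130.64 + $255.60 = $1,395.28

$1,395.28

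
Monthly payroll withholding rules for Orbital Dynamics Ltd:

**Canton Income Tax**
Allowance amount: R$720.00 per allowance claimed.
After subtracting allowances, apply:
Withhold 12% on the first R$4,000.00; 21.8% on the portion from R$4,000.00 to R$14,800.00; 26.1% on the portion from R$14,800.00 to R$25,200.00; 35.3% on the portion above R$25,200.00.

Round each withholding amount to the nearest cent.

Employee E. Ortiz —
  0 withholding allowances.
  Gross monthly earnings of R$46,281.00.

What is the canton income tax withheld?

Canton Income Tax: taxable = R$46,281.00
  R$5,548.80 + 35.3% × (R$46,281.00 − R$25,200.00) = R$5,548.80 + 35.3% × R$21,081.00 = R$12,990.39

R$12,990.39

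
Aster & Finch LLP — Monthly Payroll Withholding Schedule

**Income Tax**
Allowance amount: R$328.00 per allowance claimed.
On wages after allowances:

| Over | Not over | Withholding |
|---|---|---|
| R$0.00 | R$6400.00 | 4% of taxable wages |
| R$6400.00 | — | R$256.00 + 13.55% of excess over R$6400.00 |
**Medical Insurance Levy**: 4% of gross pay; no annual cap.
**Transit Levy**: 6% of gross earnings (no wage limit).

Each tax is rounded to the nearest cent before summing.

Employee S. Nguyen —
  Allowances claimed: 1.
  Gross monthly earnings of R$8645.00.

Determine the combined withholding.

Income Tax: taxable = R$8645.00 − 1×R$328.00 = R$8317.00
  R$256.00 + 13.55% × (R$8317.00 − R$6400.00) = R$256.00 + 13.55% × R$1917.00 = R$515.75
Medical Insurance Levy: 4% × R$8645.00 = R$345.80
Transit Levy: 6% × R$8645.00 = R$518.70
Total: R$515.75 + R$345.80 + R$518.70 = R$1380.25

R$1380.25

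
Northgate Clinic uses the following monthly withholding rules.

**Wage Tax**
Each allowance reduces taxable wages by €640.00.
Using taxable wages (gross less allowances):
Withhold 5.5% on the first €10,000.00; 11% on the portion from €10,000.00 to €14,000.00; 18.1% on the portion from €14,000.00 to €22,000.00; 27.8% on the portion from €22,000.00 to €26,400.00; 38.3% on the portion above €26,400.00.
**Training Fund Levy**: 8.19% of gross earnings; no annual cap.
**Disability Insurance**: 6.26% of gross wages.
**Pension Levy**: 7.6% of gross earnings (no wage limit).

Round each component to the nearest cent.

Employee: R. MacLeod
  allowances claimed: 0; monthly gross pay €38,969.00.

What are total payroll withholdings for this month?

Wage Tax: taxable = €38,969.00
  €3,661.20 + 38.3% × (€38,969.00 − €26,400.00) = €3,661.20 + 38.3% × €12,569.00 = €8,475.13
Training Fund Levy: 8.19% × €38,969.00 = €3,191.56
Disability Insurance: 6.26% × €38,969.00 = €2,439.46
Pension Levy: 7.6% × €38,969.00 = €2,961.64
Total: €8,475.13 + €3,191.56 + €2,439.46 + €2,961.64 = €17,067.79

€17,067.79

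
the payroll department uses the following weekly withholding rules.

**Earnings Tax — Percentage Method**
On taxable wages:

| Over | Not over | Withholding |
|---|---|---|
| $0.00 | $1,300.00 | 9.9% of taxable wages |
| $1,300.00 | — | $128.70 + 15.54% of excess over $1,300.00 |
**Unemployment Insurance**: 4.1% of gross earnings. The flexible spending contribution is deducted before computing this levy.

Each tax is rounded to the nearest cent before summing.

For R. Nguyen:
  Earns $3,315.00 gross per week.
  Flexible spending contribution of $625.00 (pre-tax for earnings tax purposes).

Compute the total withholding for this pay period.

$455.00

Earnings Tax: taxable = $3,315.00 − $625.00 = $2,690.00
  $128.70 + 15.54% × ($2,690.00 − $1,300.00) = $128.70 + 15.54% × $1,390.00 = $344.71
Unemployment Insurance: 4.1% × $2,690.00 = $110.29
Total: $344.71 + $110.29 = $455.00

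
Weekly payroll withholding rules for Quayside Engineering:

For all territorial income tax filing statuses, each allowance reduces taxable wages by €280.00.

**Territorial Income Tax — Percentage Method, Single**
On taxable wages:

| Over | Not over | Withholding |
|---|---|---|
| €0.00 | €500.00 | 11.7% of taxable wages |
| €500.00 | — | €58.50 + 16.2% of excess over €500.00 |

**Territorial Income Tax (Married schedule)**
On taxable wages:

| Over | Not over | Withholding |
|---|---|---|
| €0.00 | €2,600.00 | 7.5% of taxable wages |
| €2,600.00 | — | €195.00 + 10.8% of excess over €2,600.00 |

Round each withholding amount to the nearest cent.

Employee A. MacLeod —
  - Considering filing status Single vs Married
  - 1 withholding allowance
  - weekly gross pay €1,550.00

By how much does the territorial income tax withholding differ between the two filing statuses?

Territorial Income Tax (Single): taxable = €1,550.00 − 1×€280.00 = €1,270.00
  €58.50 + 16.2% × (€1,270.00 − €500.00) = €58.50 + 16.2% × €770.00 = €183.24
Territorial Income Tax (Married): taxable = €1,550.00 − 1×€280.00 = €1,270.00
  7.5% × €1,270.00 = €95.25
Difference: |€183.24 − €95.25| = €87.99 (higher under Single)

€87.99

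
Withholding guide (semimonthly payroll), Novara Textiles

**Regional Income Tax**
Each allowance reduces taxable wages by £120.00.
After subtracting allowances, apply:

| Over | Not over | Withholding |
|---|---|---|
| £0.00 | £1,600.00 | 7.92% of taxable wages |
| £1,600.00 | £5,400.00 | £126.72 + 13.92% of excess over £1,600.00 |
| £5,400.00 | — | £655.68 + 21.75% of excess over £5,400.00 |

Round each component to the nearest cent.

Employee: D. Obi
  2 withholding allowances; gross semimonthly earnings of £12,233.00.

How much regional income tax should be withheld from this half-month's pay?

Regional Income Tax: taxable = £12,233.00 − 2×£120.00 = £11,993.00
  £655.68 + 21.75% × (£11,993.00 − £5,400.00) = £655.68 + 21.75% × £6,593.00 = £2,089.66

£2,089.66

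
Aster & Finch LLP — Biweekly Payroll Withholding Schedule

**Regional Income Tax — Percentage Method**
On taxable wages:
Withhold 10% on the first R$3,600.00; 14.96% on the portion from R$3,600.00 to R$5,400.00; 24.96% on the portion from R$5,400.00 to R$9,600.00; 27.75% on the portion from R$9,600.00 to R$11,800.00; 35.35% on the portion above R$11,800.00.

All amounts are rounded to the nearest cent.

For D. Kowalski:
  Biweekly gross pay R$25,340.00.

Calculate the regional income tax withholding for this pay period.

Regional Income Tax: taxable = R$25,340.00
  R$2,288.10 + 35.35% × (R$25,340.00 − R$11,800.00) = R$2,288.10 + 35.35% × R$13,540.00 = R$7,074.49

R$7,074.49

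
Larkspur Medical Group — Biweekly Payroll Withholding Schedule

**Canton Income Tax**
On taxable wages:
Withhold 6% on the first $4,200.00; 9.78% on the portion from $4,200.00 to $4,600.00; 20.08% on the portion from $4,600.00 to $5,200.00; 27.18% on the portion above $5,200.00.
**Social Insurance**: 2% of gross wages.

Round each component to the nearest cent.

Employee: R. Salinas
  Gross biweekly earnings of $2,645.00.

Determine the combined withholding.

$211.60

Canton Income Tax: taxable = $2,645.00
  6% × $2,645.00 = $158.70
Social Insurance: 2% × $2,645.00 = $52.90
Total: $158.70 + $52.90 = $211.60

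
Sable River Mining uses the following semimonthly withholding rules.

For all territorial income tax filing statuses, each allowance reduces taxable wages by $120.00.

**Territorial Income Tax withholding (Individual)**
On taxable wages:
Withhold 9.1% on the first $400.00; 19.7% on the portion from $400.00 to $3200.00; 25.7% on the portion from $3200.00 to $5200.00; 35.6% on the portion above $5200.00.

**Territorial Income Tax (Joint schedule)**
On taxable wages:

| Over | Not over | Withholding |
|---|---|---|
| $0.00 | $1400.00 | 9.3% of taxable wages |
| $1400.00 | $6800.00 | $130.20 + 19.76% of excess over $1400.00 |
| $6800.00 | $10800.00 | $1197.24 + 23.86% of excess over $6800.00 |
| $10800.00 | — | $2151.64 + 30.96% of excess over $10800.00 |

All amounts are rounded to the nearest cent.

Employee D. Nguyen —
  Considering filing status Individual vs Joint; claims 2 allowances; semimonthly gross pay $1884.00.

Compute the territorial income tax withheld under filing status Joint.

$178.41

Territorial Income Tax (Joint): taxable = $1884.00 − 2×$120.00 = $1644.00
  $130.20 + 19.76% × ($1644.00 − $1400.00) = $130.20 + 19.76% × $244.00 = $178.41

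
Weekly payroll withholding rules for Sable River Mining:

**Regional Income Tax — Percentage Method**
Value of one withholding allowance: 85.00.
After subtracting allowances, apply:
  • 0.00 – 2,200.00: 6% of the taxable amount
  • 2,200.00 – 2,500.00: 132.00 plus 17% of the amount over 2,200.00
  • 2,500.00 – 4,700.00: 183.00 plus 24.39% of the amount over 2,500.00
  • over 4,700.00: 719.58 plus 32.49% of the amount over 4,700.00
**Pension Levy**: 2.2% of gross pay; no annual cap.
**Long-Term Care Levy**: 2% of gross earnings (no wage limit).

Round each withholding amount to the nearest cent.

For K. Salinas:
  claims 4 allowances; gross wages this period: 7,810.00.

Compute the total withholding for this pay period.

1,947.57

Regional Income Tax: taxable = 7,810.00 − 4×85.00 = 7,470.00
  719.58 + 32.49% × (7,470.00 − 4,700.00) = 719.58 + 32.49% × 2,770.00 = 1,619.55
Pension Levy: 2.2% × 7,810.00 = 171.82
Long-Term Care Levy: 2% × 7,810.00 = 156.20
Total: 1,619.55 + 171.82 + 156.20 = 1,947.57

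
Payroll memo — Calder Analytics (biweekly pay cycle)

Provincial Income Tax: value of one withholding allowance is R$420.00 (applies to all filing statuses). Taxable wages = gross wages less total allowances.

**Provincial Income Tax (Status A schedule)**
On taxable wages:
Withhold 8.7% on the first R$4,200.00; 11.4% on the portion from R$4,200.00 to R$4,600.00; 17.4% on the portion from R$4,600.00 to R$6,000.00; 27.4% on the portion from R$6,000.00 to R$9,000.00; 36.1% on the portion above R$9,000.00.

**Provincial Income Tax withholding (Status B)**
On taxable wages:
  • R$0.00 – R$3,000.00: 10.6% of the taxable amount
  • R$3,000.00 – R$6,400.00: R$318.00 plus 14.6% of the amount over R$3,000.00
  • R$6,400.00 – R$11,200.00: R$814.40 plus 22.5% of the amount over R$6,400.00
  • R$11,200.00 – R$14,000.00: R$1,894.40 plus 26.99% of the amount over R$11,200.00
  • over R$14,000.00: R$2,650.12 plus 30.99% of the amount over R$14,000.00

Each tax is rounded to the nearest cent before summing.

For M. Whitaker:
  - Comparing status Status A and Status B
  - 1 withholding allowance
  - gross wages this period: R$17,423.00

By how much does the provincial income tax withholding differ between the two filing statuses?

Provincial Income Tax (Status A): taxable = R$17,423.00 − 1×R$420.00 = R$17,003.00
  R$1,476.60 + 36.1% × (R$17,003.00 − R$9,000.00) = R$1,476.60 + 36.1% × R$8,003.00 = R$4,365.68
Provincial Income Tax (Status B): taxable = R$17,423.00 − 1×R$420.00 = R$17,003.00
  R$2,650.12 + 30.99% × (R$17,003.00 − R$14,000.00) = R$2,650.12 + 30.99% × R$3,003.00 = R$3,580.75
Difference: |R$4,365.68 − R$3,580.75| = R$784.93 (higher under Status A)

R$784.93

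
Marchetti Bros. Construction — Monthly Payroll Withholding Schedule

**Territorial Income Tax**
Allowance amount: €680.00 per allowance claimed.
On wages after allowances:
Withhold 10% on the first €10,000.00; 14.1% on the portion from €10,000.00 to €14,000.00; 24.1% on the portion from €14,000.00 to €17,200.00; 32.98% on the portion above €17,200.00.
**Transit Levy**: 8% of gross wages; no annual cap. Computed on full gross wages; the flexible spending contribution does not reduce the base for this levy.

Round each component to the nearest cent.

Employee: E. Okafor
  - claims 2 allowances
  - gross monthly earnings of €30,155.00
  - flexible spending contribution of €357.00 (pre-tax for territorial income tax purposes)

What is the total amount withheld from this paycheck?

€8,453.89

Territorial Income Tax: taxable = €30,155.00 − €357.00 − 2×€680.00 = €28,438.00
  €2,335.20 + 32.98% × (€28,438.00 − €17,200.00) = €2,335.20 + 32.98% × €11,238.00 = €6,041.49
Transit Levy: 8% × €30,155.00 = €2,412.40
Total: €6,041.49 + €2,412.40 = €8,453.89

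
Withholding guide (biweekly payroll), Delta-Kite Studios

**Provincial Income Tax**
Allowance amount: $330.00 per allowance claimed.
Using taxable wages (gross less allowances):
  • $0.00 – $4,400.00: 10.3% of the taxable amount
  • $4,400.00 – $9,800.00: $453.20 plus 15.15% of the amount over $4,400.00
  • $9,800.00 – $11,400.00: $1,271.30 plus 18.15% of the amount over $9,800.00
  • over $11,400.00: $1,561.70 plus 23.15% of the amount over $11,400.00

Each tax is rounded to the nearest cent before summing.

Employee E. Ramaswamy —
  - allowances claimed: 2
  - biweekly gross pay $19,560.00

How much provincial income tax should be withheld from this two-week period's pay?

Provincial Income Tax: taxable = $19,560.00 − 2×$330.00 = $18,900.00
  $1,561.70 + 23.15% × ($18,900.00 − $11,400.00) = $1,561.70 + 23.15% × $7,500.00 = $3,297.95

$3,297.95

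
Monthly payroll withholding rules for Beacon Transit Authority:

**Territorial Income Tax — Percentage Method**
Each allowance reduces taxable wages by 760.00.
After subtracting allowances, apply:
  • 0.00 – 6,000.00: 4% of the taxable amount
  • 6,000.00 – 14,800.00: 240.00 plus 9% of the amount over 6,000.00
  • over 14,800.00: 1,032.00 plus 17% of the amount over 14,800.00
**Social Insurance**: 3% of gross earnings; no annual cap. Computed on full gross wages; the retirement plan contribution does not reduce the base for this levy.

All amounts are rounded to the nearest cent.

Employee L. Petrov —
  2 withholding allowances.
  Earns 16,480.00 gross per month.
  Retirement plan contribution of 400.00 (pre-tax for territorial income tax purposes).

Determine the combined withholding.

Territorial Income Tax: taxable = 16,480.00 − 400.00 − 2×760.00 = 14,560.00
  240.00 + 9% × (14,560.00 − 6,000.00) = 240.00 + 9% × 8,560.00 = 1,010.40
Social Insurance: 3% × 16,480.00 = 494.40
Total: 1,010.40 + 494.40 = 1,504.80

1,504.80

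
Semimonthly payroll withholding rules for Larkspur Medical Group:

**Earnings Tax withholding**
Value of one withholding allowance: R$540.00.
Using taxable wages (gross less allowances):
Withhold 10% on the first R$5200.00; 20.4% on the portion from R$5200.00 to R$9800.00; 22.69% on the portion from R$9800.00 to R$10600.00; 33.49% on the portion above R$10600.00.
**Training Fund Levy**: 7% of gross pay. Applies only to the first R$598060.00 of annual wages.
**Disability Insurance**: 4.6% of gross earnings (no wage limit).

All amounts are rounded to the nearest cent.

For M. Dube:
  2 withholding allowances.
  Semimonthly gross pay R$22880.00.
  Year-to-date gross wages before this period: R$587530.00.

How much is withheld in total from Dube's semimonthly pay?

Earnings Tax: taxable = R$22880.00 − 2×R$540.00 = R$21800.00
  R$1639.92 + 33.49% × (R$21800.00 − R$10600.00) = R$1639.92 + 33.49% × R$11200.00 = R$5390.80
Training Fund Levy: cap R$598060.00 − YTD R$587530.00 = R$10530.00 subject; 7% × R$10530.00 = R$737.10
Disability Insurance: 4.6% × R$22880.00 = R$1052.48
Total: R$5390.80 + R$737.10 + R$1052.48 = R$7180.38

R$7180.38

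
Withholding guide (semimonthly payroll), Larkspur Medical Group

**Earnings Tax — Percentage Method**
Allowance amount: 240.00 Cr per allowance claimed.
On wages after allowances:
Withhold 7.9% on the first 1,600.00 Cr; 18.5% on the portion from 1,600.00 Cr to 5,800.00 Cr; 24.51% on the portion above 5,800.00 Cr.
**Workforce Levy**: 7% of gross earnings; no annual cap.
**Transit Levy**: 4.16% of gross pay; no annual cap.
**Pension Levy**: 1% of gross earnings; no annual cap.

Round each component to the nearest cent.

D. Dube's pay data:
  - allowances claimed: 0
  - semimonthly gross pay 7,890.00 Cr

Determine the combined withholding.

Earnings Tax: taxable = 7,890.00 Cr
  903.40 Cr + 24.51% × (7,890.00 Cr − 5,800.00 Cr) = 903.40 Cr + 24.51% × 2,090.00 Cr = 1,415.66 Cr
Workforce Levy: 7% × 7,890.00 Cr = 552.30 Cr
Transit Levy: 4.16% × 7,890.00 Cr = 328.22 Cr
Pension Levy: 1% × 7,890.00 Cr = 78.90 Cr
Total: 1,415.66 Cr + 552.30 Cr + 328.22 Cr + 78.90 Cr = 2,375.08 Cr

2,375.08 Cr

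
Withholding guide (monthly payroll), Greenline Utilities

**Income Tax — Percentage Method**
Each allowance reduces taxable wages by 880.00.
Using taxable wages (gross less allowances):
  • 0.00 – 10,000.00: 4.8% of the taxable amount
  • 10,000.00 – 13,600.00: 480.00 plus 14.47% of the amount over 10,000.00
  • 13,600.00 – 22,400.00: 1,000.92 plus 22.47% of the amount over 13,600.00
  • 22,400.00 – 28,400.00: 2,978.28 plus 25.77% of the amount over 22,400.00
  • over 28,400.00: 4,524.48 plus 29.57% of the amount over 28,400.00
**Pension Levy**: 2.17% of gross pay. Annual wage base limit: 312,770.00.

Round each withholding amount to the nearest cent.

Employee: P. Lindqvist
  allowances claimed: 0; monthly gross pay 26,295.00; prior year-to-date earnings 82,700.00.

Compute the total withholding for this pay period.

Income Tax: taxable = 26,295.00
  2,978.28 + 25.77% × (26,295.00 − 22,400.00) = 2,978.28 + 25.77% × 3,895.00 = 3,982.02
Pension Levy: 2.17% × 26,295.00 = 570.60
Total: 3,982.02 + 570.60 = 4,552.62

4,552.62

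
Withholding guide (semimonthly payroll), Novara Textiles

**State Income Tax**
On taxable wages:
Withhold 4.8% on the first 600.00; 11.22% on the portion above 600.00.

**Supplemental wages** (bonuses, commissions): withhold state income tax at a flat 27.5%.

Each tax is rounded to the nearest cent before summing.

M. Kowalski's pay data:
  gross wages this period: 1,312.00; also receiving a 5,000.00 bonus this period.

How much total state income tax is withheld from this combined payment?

State Income Tax: taxable = 1,312.00
  28.80 + 11.22% × (1,312.00 − 600.00) = 28.80 + 11.22% × 712.00 = 108.69
Supplemental (27.5% flat on bonus): 27.5% × 5,000.00 = 1,375.00
Total state income tax: 108.69 + 1,375.00 = 1,483.69

1,483.69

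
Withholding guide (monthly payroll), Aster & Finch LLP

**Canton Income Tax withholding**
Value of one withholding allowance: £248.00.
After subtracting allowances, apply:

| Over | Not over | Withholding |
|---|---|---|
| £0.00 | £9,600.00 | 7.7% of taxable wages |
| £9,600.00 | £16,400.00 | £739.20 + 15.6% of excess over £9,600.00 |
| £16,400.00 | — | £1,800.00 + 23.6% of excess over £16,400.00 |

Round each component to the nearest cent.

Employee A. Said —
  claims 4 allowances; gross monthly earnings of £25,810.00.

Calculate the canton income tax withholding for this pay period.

Canton Income Tax: taxable = £25,810.00 − 4×£248.00 = £24,818.00
  £1,800.00 + 23.6% × (£24,818.00 − £16,400.00) = £1,800.00 + 23.6% × £8,418.00 = £3,786.65

£3,786.65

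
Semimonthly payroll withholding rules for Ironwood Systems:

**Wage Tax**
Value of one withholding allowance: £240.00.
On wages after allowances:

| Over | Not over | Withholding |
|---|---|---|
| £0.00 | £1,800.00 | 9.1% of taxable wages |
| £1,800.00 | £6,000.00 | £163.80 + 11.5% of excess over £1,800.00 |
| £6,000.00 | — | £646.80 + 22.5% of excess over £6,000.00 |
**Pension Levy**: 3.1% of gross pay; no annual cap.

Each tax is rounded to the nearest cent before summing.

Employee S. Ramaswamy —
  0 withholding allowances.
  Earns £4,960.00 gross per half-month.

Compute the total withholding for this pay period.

Wage Tax: taxable = £4,960.00
  £163.80 + 11.5% × (£4,960.00 − £1,800.00) = £163.80 + 11.5% × £3,160.00 = £527.20
Pension Levy: 3.1% × £4,960.00 = £153.76
Total: £527.20 + £153.76 = £680.96

£680.96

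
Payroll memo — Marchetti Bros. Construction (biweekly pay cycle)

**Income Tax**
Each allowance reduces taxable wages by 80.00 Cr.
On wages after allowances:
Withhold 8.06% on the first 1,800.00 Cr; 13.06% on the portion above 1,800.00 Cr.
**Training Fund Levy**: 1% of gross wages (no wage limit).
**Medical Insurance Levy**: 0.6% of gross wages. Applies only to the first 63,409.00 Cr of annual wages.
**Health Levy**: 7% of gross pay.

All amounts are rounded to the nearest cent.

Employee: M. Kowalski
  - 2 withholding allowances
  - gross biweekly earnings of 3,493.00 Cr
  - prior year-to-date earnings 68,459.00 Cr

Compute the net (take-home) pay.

2,868.27 Cr

Income Tax: taxable = 3,493.00 Cr − 2×80.00 Cr = 3,333.00 Cr
  145.08 Cr + 13.06% × (3,333.00 Cr − 1,800.00 Cr) = 145.08 Cr + 13.06% × 1,533.00 Cr = 345.29 Cr
Training Fund Levy: 1% × 3,493.00 Cr = 34.93 Cr
Medical Insurance Levy: YTD 68,459.00 Cr ≥ cap 63,409.00 Cr → 0.00 Cr
Health Levy: 7% × 3,493.00 Cr = 244.51 Cr
Total withheld: 345.29 Cr + 34.93 Cr + 0.00 Cr + 244.51 Cr = 624.73 Cr
Net pay: 3,493.00 Cr − 624.73 Cr = 2,868.27 Cr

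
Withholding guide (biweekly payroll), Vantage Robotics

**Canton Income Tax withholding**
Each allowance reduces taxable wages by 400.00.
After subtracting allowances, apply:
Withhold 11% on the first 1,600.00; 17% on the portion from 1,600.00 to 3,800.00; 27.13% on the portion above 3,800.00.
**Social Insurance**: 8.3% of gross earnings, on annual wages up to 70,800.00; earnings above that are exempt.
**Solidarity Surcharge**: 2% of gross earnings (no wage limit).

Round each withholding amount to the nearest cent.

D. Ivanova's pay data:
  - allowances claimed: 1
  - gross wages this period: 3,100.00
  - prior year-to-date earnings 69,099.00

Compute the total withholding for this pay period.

Canton Income Tax: taxable = 3,100.00 − 1×400.00 = 2,700.00
  176.00 + 17% × (2,700.00 − 1,600.00) = 176.00 + 17% × 1,100.00 = 363.00
Social Insurance: cap 70,800.00 − YTD 69,099.00 = 1,701.00 subject; 8.3% × 1,701.00 = 141.18
Solidarity Surcharge: 2% × 3,100.00 = 62.00
Total: 363.00 + 141.18 + 62.00 = 566.18

566.18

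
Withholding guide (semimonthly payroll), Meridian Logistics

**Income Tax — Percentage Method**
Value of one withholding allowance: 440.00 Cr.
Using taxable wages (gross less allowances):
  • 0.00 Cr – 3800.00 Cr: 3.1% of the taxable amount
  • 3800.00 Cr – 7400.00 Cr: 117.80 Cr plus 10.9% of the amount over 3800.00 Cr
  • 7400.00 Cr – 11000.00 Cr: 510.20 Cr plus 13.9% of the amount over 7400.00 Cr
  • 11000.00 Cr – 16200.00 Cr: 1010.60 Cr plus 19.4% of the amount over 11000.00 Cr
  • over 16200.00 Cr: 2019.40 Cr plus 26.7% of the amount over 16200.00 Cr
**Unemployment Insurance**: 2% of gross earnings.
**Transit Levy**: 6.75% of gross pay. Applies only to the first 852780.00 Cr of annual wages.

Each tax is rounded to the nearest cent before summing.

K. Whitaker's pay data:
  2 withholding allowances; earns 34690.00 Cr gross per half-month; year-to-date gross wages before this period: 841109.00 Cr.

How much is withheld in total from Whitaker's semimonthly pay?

8202.86 Cr

Income Tax: taxable = 34690.00 Cr − 2×440.00 Cr = 33810.00 Cr
  2019.40 Cr + 26.7% × (33810.00 Cr − 16200.00 Cr) = 2019.40 Cr + 26.7% × 17610.00 Cr = 6721.27 Cr
Unemployment Insurance: 2% × 34690.00 Cr = 693.80 Cr
Transit Levy: cap 852780.00 Cr − YTD 841109.00 Cr = 11671.00 Cr subject; 6.75% × 11671.00 Cr = 787.79 Cr
Total: 6721.27 Cr + 693.80 Cr + 787.79 Cr = 8202.86 Cr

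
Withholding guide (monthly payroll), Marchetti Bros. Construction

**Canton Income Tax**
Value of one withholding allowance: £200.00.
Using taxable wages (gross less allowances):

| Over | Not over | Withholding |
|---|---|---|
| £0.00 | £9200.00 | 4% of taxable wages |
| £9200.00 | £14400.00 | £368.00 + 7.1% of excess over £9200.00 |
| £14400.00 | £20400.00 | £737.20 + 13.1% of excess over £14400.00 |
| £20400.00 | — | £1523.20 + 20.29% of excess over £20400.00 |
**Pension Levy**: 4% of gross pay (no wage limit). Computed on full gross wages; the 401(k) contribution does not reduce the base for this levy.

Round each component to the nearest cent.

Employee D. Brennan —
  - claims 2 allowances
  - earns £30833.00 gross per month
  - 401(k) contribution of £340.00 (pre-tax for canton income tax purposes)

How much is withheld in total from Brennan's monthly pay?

£4723.23

Canton Income Tax: taxable = £30833.00 − £340.00 − 2×£200.00 = £30093.00
  £1523.20 + 20.29% × (£30093.00 − £20400.00) = £1523.20 + 20.29% × £9693.00 = £3489.91
Pension Levy: 4% × £30833.00 = £1233.32
Total: £3489.91 + £1233.32 = £4723.23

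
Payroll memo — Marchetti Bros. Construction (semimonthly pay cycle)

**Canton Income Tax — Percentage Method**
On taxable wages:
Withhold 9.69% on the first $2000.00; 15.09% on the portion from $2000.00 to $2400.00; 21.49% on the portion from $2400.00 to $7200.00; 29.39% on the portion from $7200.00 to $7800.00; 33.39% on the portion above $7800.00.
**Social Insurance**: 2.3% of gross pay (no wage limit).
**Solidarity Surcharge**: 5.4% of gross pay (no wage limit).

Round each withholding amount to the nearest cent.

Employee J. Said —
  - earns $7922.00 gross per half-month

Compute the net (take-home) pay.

Canton Income Tax: taxable = $7922.00
  $1462.02 + 33.39% × ($7922.00 − $7800.00) = $1462.02 + 33.39% × $122.00 = $1502.76
Social Insurance: 2.3% × $7922.00 = $182.21
Solidarity Surcharge: 5.4% × $7922.00 = $427.79
Total withheld: $1502.76 + $182.21 + $427.79 = $2112.76
Net pay: $7922.00 − $2112.76 = $5809.24

$5809.24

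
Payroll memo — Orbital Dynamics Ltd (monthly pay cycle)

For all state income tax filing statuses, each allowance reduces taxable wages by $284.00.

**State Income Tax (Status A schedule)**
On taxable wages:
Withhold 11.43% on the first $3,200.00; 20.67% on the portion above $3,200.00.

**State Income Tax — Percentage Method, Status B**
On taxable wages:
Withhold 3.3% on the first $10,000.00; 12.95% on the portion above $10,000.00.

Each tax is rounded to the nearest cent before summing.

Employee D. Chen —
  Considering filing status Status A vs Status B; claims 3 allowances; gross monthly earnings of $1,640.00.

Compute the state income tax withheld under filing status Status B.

State Income Tax (Status B): taxable = $1,640.00 − 3×$284.00 = $788.00
  3.3% × $788.00 = $26.00

$26.00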